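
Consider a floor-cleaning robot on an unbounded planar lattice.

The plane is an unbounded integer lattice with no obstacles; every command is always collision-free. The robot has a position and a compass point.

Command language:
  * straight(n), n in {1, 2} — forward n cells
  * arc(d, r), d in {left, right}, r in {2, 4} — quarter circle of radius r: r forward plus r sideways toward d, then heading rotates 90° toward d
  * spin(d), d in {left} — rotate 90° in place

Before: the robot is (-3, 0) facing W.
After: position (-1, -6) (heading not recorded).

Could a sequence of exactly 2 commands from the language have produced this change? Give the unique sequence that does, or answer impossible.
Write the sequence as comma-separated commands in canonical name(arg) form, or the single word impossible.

key: running arc(left, 4) before arc(left, 2) would end elsewhere — order is forced
from: (-3, 0) facing W
1. arc(left, 2) → (-5, -2) facing S
2. arc(left, 4) → (-1, -6) facing E
all 49 alternatives checked — unique.

arc(left, 2), arc(left, 4)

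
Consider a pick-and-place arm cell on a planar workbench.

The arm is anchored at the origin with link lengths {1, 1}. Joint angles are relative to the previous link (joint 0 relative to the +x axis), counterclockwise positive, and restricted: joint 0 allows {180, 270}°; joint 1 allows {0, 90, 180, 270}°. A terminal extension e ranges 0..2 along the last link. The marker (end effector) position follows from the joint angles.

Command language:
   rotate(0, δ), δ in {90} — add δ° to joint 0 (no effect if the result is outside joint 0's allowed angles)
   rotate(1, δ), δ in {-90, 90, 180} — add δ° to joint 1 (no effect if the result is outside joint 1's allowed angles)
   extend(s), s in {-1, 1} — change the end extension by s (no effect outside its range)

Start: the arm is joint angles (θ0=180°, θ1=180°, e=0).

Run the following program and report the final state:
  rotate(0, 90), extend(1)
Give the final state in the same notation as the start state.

joint angles (θ0=270°, θ1=180°, e=1)

from: joint angles (θ0=180°, θ1=180°, e=0)
[1] after rotate(0, 90): joint angles (θ0=270°, θ1=180°, e=0)
[2] after extend(1): joint angles (θ0=270°, θ1=180°, e=1)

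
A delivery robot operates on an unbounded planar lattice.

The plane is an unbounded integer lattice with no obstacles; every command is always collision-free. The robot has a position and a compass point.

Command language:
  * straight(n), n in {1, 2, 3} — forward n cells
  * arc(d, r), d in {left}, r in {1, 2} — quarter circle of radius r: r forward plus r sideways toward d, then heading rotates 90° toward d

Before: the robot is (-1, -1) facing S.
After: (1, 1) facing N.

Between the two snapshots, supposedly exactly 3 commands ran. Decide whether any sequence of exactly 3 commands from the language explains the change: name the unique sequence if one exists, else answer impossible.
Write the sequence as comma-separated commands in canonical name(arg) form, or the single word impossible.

key: running straight(2) before arc(left, 1) would end elsewhere — order is forced
start: (-1, -1) facing S
step 1 (arc(left, 1)): (0, -2) facing E
step 2 (arc(left, 1)): (1, -1) facing N
step 3 (straight(2)): (1, 1) facing N
no rival 3-sequence matches.

arc(left, 1), arc(left, 1), straight(2)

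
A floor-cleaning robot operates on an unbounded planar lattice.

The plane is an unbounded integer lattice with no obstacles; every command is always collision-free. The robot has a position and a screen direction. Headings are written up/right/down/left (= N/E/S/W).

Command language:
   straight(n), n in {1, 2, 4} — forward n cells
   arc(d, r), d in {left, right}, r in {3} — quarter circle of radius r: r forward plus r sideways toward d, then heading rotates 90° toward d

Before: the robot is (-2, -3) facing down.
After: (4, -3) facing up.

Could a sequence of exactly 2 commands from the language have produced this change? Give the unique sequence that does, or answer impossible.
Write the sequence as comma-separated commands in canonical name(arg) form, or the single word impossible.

key: cell and facing (now N) both changed — the 2 commands mix motion and turning
from: (-2, -3) facing down
step 1 (arc(left, 3)): (1, -6) facing right
step 2 (arc(left, 3)): (4, -3) facing up
no rival 2-sequence matches.

arc(left, 3), arc(left, 3)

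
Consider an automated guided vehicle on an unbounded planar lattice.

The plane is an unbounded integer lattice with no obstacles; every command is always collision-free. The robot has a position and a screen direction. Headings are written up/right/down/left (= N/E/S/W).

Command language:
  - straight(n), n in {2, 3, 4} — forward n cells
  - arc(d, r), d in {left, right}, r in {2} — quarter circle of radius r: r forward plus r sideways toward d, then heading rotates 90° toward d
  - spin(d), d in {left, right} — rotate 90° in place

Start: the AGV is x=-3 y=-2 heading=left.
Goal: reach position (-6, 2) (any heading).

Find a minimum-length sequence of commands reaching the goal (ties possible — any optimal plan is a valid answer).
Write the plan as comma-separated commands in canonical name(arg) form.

straight(3), arc(right, 2), arc(right, 2)

start: x=-3 y=-2 heading=left
step 1 (straight(3)): x=-6 y=-2 heading=left
step 2 (arc(right, 2)): x=-8 y=0 heading=up
step 3 (arc(right, 2)): x=-6 y=2 heading=right
shorter routes all fall short; 3 is best.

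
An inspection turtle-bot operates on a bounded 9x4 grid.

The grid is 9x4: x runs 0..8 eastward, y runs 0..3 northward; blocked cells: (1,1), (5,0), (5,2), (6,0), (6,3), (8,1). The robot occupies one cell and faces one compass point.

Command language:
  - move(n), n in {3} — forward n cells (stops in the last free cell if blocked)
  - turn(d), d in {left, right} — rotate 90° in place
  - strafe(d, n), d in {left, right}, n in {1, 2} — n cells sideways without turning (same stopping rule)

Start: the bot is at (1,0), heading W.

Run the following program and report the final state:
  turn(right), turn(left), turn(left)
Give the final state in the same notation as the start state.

begin: at (1,0), heading W
t=1 turn(right) ⇒ at (1,0), heading N
t=2 turn(left) ⇒ at (1,0), heading W
t=3 turn(left) ⇒ at (1,0), heading S

at (1,0), heading S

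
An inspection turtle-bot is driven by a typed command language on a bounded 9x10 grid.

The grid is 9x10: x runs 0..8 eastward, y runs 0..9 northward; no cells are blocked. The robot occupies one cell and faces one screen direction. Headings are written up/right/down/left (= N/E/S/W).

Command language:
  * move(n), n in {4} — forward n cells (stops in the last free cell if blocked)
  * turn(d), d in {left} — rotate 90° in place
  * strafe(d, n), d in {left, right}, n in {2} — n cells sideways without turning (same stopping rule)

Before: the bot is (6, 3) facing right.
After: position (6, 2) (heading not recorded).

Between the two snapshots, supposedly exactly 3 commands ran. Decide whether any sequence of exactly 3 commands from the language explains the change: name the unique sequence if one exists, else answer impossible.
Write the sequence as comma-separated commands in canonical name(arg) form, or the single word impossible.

key: the second strafe(right, 2) runs into the grid edge before its full distance
from: (6, 3) facing right
[1] after strafe(right, 2): (6, 1) facing right
[2] after strafe(right, 2): (6, 0) facing right
[3] after strafe(left, 2): (6, 2) facing right
no rival 3-sequence matches.

strafe(right, 2), strafe(right, 2), strafe(left, 2)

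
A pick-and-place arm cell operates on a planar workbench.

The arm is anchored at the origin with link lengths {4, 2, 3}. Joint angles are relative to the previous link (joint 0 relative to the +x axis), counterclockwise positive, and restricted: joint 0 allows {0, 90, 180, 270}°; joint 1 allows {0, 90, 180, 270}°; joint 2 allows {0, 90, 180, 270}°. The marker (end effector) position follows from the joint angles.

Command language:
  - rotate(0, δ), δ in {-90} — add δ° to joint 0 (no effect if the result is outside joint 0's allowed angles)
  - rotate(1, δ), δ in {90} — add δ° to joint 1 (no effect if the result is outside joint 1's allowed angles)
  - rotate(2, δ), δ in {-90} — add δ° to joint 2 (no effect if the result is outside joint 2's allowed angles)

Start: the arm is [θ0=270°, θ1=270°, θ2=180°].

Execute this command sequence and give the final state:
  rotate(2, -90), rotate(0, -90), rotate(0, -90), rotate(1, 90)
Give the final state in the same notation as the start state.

begin: [θ0=270°, θ1=270°, θ2=180°]
1. rotate(2, -90) → [θ0=270°, θ1=270°, θ2=90°]
2. rotate(0, -90) → [θ0=180°, θ1=270°, θ2=90°]
3. rotate(0, -90) → [θ0=90°, θ1=270°, θ2=90°]
4. rotate(1, 90) → [θ0=90°, θ1=0°, θ2=90°]

[θ0=90°, θ1=0°, θ2=90°]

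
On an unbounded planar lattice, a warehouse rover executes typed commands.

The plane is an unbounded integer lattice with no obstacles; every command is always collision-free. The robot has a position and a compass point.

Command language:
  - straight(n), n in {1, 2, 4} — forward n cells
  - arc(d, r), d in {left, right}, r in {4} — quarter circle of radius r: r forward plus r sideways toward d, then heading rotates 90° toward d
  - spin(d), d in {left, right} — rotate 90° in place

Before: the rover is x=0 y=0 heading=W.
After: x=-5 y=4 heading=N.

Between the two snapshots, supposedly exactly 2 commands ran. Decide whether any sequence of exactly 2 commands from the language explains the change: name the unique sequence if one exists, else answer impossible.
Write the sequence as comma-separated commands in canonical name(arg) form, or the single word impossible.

key: running arc(right, 4) before straight(1) would end elsewhere — order is forced
initial: x=0 y=0 heading=W
[1] after straight(1): x=-1 y=0 heading=W
[2] after arc(right, 4): x=-5 y=4 heading=N
no rival 2-sequence matches.

straight(1), arc(right, 4)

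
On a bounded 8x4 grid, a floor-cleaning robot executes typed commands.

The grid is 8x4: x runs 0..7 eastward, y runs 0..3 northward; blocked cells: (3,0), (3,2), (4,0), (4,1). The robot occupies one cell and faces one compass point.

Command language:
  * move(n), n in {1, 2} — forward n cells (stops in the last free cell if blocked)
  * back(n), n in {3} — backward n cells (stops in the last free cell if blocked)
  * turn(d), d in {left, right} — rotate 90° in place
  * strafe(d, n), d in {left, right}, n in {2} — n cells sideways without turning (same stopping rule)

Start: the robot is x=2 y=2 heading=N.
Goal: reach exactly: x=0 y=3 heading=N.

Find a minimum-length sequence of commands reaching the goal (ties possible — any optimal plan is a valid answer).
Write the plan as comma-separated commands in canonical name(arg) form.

move(2), strafe(left, 2)

initial: x=2 y=2 heading=N
1. move(2) → x=2 y=3 heading=N
2. strafe(left, 2) → x=0 y=3 heading=N
shorter routes all fall short; 2 is best.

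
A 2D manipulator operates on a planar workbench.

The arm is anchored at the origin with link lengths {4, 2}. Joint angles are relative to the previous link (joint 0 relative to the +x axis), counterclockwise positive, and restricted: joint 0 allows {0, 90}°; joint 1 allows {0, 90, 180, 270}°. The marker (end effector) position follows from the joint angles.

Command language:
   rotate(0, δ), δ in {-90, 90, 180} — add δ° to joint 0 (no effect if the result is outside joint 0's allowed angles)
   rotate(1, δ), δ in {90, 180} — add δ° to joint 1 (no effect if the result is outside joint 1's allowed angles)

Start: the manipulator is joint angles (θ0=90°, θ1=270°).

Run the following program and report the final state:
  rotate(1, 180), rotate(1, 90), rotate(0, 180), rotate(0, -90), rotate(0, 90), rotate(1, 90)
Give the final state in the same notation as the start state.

begin: joint angles (θ0=90°, θ1=270°)
1. rotate(1, 180) → joint angles (θ0=90°, θ1=90°)
2. rotate(1, 90) → joint angles (θ0=90°, θ1=180°)
3. rotate(0, 180) → joint angles (θ0=90°, θ1=180°)
4. rotate(0, -90) → joint angles (θ0=0°, θ1=180°)
5. rotate(0, 90) → joint angles (θ0=90°, θ1=180°)
6. rotate(1, 90) → joint angles (θ0=90°, θ1=270°)

joint angles (θ0=90°, θ1=270°)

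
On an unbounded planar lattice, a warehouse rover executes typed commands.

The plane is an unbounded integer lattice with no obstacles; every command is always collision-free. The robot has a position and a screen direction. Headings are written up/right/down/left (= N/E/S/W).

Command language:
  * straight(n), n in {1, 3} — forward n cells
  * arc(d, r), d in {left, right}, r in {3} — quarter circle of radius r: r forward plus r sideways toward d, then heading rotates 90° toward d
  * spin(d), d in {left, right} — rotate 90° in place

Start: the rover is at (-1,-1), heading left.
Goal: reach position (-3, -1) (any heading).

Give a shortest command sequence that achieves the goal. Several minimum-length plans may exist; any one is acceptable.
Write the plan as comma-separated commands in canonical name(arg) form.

straight(1), straight(1)

start: at (-1,-1), heading left
t=1 straight(1) ⇒ at (-2,-1), heading left
t=2 straight(1) ⇒ at (-3,-1), heading left
nothing shorter than 2 reaches the goal.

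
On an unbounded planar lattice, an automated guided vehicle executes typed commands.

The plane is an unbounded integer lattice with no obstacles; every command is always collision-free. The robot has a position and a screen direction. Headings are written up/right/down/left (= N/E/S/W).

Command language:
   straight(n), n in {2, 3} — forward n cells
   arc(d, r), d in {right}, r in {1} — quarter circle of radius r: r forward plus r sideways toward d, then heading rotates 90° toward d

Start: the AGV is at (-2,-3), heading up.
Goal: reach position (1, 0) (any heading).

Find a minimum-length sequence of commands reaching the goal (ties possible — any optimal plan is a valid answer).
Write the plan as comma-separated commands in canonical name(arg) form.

t0: at (-2,-3), heading up
t=1 straight(2) ⇒ at (-2,-1), heading up
t=2 arc(right, 1) ⇒ at (-1,0), heading right
t=3 straight(2) ⇒ at (1,0), heading right
minimal: 3 command(s), checked below 3.

straight(2), arc(right, 1), straight(2)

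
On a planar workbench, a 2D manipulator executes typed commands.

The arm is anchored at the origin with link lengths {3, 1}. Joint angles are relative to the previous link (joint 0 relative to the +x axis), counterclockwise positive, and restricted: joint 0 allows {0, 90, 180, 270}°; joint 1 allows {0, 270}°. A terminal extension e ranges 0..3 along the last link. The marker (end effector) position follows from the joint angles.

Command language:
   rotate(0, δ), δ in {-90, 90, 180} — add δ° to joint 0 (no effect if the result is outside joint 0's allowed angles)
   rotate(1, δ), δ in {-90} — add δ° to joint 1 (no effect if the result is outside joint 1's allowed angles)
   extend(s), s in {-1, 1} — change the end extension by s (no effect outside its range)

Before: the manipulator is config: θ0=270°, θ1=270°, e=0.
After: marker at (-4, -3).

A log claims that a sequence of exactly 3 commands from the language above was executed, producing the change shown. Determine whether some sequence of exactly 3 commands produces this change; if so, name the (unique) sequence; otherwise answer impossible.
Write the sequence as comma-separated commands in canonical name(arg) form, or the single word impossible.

extend(1), extend(1), extend(1)

start: config: θ0=270°, θ1=270°, e=0
[1] after extend(1): config: θ0=270°, θ1=270°, e=1
[2] after extend(1): config: θ0=270°, θ1=270°, e=2
[3] after extend(1): config: θ0=270°, θ1=270°, e=3
uniquely the one of 216 3-step routes that fits.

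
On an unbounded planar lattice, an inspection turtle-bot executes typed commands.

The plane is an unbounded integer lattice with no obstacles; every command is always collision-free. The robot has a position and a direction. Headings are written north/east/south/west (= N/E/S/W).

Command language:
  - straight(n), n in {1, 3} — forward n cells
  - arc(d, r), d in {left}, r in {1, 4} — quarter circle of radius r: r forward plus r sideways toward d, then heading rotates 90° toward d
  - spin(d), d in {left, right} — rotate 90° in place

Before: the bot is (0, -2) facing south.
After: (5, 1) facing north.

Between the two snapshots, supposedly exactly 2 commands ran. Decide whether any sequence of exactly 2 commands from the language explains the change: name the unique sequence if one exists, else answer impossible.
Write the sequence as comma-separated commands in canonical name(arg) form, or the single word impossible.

arc(left, 1), arc(left, 4)

key: cell and facing (now N) both changed — the 2 commands mix motion and turning
t0: (0, -2) facing south
1. arc(left, 1) → (1, -3) facing east
2. arc(left, 4) → (5, 1) facing north
uniquely the one of 36 2-step routes that fits.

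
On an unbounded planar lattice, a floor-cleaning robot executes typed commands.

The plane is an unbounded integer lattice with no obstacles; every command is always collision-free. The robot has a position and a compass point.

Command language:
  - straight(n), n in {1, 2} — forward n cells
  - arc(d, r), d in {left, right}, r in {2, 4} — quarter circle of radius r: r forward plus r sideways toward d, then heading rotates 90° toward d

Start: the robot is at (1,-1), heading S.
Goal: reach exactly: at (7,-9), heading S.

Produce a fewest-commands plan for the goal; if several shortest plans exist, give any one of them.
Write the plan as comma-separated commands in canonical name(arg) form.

begin: at (1,-1), heading S
step 1 (straight(2)): at (1,-3), heading S
step 2 (arc(left, 4)): at (5,-7), heading E
step 3 (arc(right, 2)): at (7,-9), heading S
shorter routes all fall short; 3 is best.

straight(2), arc(left, 4), arc(right, 2)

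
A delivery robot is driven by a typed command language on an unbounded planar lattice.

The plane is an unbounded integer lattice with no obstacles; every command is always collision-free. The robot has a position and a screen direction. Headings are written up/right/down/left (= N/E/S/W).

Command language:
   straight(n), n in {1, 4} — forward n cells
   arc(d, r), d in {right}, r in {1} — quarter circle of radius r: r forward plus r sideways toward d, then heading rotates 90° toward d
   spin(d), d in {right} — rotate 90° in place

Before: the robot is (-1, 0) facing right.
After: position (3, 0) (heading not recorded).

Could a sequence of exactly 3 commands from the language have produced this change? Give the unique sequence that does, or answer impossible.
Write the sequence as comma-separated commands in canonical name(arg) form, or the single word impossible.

key: order matters: swapping straight(4) and spin(right) lands elsewhere
begin: (-1, 0) facing right
[1] after straight(4): (3, 0) facing right
[2] after spin(right): (3, 0) facing down
[3] after spin(right): (3, 0) facing left
uniquely the one of 64 3-step routes that fits.

straight(4), spin(right), spin(right)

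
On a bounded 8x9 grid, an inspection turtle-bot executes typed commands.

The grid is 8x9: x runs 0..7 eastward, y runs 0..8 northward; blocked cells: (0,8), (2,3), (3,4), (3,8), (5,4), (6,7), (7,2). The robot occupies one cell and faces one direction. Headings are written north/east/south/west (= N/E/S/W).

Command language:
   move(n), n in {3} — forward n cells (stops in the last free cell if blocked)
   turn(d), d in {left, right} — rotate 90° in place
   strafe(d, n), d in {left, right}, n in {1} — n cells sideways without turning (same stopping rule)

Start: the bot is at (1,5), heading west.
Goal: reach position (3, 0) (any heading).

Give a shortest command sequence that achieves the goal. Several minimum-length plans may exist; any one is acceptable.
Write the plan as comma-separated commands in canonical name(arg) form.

begin: at (1,5), heading west
t=1 turn(left) ⇒ at (1,5), heading south
t=2 move(3) ⇒ at (1,2), heading south
t=3 strafe(left, 1) ⇒ at (2,2), heading south
t=4 strafe(left, 1) ⇒ at (3,2), heading south
t=5 move(3) ⇒ at (3,0), heading south
shorter routes all fall short; 5 is best.

turn(left), move(3), strafe(left, 1), strafe(left, 1), move(3)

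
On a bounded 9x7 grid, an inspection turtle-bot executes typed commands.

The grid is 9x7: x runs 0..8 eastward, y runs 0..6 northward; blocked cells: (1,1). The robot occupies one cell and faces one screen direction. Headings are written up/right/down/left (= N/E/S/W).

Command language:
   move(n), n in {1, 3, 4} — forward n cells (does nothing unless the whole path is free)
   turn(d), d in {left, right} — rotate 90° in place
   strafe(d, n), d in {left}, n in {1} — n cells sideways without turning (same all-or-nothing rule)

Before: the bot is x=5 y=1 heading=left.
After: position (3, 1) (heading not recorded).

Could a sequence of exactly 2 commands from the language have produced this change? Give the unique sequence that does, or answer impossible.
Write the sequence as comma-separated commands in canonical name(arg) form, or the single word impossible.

move(1), move(1)

begin: x=5 y=1 heading=left
step 1 (move(1)): x=4 y=1 heading=left
step 2 (move(1)): x=3 y=1 heading=left
uniquely the one of 36 2-step routes that fits.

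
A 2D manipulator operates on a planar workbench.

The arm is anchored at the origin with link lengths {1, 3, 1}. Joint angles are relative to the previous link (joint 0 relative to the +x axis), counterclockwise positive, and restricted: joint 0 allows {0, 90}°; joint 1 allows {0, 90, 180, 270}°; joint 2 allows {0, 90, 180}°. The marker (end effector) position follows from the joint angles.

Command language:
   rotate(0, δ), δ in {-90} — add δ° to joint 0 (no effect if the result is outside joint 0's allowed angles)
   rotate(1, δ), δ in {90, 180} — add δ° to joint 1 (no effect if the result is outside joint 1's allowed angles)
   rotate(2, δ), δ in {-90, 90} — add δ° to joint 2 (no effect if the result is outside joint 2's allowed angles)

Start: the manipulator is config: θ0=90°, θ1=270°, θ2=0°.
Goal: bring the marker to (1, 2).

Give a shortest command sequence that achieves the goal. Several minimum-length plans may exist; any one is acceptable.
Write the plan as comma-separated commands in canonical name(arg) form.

rotate(1, 180), rotate(2, 90), rotate(2, 90), rotate(0, -90)

from: config: θ0=90°, θ1=270°, θ2=0°
[1] after rotate(1, 180): config: θ0=90°, θ1=90°, θ2=0°
[2] after rotate(2, 90): config: θ0=90°, θ1=90°, θ2=90°
[3] after rotate(2, 90): config: θ0=90°, θ1=90°, θ2=180°
[4] after rotate(0, -90): config: θ0=0°, θ1=90°, θ2=180°
no 3-step plan works, so 4 is optimal.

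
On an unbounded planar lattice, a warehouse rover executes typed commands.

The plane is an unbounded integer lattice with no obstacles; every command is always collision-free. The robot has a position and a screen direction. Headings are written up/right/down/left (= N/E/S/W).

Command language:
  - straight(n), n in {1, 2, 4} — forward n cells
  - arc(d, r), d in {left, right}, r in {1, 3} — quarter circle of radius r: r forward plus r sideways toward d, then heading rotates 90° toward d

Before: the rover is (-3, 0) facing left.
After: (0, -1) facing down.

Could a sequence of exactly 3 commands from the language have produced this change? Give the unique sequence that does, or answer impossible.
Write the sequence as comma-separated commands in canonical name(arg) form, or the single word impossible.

arc(right, 1), arc(right, 1), arc(right, 3)

key: cell and facing (now S) both changed — the 3 commands mix motion and turning
begin: (-3, 0) facing left
1. arc(right, 1) → (-4, 1) facing up
2. arc(right, 1) → (-3, 2) facing right
3. arc(right, 3) → (0, -1) facing down
all 343 alternatives checked — unique.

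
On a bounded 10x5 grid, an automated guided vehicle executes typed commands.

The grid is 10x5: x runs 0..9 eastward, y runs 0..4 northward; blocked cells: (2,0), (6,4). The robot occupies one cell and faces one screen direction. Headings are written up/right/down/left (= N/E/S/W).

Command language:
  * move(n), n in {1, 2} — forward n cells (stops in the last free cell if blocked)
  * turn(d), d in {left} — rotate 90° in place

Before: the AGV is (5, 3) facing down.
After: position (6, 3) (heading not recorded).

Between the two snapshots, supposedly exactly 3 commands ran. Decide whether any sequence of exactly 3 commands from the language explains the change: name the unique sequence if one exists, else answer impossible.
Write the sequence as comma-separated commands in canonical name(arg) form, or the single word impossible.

turn(left), move(1), turn(left)

t0: (5, 3) facing down
step 1 (turn(left)): (5, 3) facing right
step 2 (move(1)): (6, 3) facing right
step 3 (turn(left)): (6, 3) facing up
uniquely the one of 27 3-step routes that fits.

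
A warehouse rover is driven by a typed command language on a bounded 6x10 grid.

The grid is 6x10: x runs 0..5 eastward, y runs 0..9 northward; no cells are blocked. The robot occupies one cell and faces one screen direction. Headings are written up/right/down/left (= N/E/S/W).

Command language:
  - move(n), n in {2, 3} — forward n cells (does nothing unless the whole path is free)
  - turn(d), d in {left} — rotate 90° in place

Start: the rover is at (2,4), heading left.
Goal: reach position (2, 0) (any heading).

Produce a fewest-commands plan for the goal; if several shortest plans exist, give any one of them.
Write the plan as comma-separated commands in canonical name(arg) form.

initial: at (2,4), heading left
step 1 (turn(left)): at (2,4), heading down
step 2 (move(2)): at (2,2), heading down
step 3 (move(2)): at (2,0), heading down
minimal: 3 command(s), checked below 3.

turn(left), move(2), move(2)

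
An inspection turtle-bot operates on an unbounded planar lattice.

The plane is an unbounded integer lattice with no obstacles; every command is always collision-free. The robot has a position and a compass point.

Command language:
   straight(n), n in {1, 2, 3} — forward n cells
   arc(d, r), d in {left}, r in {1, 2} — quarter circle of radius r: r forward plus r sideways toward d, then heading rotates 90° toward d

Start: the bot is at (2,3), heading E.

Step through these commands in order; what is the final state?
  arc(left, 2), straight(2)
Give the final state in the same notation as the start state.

at (4,7), heading N

from: at (2,3), heading E
1. arc(left, 2) → at (4,5), heading N
2. straight(2) → at (4,7), heading N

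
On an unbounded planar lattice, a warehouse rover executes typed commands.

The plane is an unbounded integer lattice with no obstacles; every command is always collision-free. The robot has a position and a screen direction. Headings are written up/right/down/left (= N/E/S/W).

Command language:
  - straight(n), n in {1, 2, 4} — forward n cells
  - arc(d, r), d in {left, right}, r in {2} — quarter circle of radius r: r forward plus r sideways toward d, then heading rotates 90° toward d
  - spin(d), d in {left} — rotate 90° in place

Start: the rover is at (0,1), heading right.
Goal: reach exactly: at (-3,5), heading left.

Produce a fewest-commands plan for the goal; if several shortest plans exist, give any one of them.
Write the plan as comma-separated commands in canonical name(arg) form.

begin: at (0,1), heading right
t=1 arc(left, 2) ⇒ at (2,3), heading up
t=2 arc(left, 2) ⇒ at (0,5), heading left
t=3 straight(2) ⇒ at (-2,5), heading left
t=4 straight(1) ⇒ at (-3,5), heading left
minimal: 4 command(s), checked below 4.

arc(left, 2), arc(left, 2), straight(2), straight(1)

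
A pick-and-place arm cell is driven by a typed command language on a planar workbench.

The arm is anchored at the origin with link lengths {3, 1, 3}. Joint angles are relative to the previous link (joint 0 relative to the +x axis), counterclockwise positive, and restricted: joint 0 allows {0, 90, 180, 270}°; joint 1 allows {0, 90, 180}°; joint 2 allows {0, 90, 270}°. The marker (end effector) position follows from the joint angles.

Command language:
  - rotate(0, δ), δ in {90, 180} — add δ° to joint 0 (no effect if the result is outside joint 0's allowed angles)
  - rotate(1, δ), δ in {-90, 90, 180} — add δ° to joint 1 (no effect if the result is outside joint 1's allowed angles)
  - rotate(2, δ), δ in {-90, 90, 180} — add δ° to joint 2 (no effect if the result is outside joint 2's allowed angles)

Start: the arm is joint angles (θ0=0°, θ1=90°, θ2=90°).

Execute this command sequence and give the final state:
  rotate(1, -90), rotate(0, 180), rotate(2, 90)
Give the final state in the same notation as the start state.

start: joint angles (θ0=0°, θ1=90°, θ2=90°)
1. rotate(1, -90) → joint angles (θ0=0°, θ1=0°, θ2=90°)
2. rotate(0, 180) → joint angles (θ0=180°, θ1=0°, θ2=90°)
3. rotate(2, 90) → joint angles (θ0=180°, θ1=0°, θ2=90°)

joint angles (θ0=180°, θ1=0°, θ2=90°)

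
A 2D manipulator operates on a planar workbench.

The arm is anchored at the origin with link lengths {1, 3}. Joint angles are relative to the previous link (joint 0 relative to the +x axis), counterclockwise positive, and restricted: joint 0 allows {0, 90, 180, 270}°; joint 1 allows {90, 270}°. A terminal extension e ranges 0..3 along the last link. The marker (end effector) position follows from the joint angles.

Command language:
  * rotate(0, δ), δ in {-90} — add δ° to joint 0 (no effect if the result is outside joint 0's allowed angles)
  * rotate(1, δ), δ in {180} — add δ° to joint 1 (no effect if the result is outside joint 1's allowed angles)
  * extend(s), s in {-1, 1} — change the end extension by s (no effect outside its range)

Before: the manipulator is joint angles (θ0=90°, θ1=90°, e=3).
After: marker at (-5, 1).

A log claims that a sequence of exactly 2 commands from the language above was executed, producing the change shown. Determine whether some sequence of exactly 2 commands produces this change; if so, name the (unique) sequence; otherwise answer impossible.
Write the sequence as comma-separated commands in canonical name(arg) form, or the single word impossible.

extend(1), extend(-1)

key: running extend(-1) before extend(1) would end elsewhere — order is forced
initial: joint angles (θ0=90°, θ1=90°, e=3)
step 1 (extend(1)): joint angles (θ0=90°, θ1=90°, e=3)
step 2 (extend(-1)): joint angles (θ0=90°, θ1=90°, e=2)
no other 2-command option fits: unique.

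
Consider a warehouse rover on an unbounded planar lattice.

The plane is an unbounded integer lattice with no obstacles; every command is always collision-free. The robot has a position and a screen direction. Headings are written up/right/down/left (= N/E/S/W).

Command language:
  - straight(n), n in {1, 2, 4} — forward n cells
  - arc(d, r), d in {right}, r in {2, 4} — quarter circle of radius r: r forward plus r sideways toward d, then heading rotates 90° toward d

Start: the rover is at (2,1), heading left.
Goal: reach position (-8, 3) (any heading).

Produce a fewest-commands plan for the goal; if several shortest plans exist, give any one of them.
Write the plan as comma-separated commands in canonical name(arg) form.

straight(4), straight(4), arc(right, 2)

begin: at (2,1), heading left
t=1 straight(4) ⇒ at (-2,1), heading left
t=2 straight(4) ⇒ at (-6,1), heading left
t=3 arc(right, 2) ⇒ at (-8,3), heading up
no 2-step plan works, so 3 is optimal.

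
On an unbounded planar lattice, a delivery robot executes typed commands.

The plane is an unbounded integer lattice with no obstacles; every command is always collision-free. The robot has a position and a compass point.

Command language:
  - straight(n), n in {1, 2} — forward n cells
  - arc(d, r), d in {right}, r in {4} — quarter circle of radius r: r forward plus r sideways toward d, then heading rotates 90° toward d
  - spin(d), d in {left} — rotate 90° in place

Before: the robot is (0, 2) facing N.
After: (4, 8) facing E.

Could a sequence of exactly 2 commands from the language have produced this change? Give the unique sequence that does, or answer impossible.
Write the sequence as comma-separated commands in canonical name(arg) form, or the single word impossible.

straight(2), arc(right, 4)

key: running arc(right, 4) before straight(2) would end elsewhere — order is forced
from: (0, 2) facing N
1. straight(2) → (0, 4) facing N
2. arc(right, 4) → (4, 8) facing E
all 16 alternatives checked — unique.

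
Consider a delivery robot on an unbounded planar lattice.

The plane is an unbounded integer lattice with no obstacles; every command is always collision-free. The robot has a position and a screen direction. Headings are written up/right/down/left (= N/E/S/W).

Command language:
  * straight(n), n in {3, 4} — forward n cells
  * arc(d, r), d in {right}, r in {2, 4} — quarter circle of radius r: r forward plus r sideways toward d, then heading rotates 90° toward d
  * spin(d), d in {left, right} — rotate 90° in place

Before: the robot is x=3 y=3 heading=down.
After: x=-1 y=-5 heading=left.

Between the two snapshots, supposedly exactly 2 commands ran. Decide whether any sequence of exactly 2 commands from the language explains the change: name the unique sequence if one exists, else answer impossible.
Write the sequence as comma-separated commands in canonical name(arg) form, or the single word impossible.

straight(4), arc(right, 4)

key: order matters: swapping straight(4) and arc(right, 4) lands elsewhere
from: x=3 y=3 heading=down
[1] after straight(4): x=3 y=-1 heading=down
[2] after arc(right, 4): x=-1 y=-5 heading=left
no rival 2-sequence matches.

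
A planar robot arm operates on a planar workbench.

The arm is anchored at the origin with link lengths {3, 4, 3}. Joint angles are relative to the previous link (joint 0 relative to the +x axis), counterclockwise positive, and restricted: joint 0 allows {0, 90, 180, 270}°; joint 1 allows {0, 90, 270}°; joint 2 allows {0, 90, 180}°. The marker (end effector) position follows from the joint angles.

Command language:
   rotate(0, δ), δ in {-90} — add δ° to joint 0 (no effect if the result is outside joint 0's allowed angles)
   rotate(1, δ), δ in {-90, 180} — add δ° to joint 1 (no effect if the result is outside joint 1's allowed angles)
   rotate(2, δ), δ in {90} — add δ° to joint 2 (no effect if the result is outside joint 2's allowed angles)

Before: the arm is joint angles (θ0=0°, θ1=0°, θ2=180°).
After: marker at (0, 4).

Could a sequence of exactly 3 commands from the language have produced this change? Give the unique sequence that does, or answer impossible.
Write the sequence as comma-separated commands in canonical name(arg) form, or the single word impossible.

from: joint angles (θ0=0°, θ1=0°, θ2=180°)
step 1 (rotate(0, -90)): joint angles (θ0=270°, θ1=0°, θ2=180°)
step 2 (rotate(0, -90)): joint angles (θ0=180°, θ1=0°, θ2=180°)
step 3 (rotate(0, -90)): joint angles (θ0=90°, θ1=0°, θ2=180°)
uniquely the one of 64 3-step routes that fits.

rotate(0, -90), rotate(0, -90), rotate(0, -90)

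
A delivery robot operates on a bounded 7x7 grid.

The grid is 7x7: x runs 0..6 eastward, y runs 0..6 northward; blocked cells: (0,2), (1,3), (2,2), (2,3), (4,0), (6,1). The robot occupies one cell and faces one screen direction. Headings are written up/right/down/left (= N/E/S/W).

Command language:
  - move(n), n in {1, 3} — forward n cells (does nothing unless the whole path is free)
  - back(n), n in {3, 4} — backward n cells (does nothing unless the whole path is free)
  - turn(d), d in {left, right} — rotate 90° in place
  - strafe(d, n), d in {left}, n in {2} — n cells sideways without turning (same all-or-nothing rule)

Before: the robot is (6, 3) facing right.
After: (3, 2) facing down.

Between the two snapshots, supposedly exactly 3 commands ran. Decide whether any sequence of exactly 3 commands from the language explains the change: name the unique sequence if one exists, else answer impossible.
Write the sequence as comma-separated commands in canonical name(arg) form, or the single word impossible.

key: order matters: swapping back(3) and move(1) lands elsewhere
start: (6, 3) facing right
[1] after back(3): (3, 3) facing right
[2] after turn(right): (3, 3) facing down
[3] after move(1): (3, 2) facing down
no rival 3-sequence matches.

back(3), turn(right), move(1)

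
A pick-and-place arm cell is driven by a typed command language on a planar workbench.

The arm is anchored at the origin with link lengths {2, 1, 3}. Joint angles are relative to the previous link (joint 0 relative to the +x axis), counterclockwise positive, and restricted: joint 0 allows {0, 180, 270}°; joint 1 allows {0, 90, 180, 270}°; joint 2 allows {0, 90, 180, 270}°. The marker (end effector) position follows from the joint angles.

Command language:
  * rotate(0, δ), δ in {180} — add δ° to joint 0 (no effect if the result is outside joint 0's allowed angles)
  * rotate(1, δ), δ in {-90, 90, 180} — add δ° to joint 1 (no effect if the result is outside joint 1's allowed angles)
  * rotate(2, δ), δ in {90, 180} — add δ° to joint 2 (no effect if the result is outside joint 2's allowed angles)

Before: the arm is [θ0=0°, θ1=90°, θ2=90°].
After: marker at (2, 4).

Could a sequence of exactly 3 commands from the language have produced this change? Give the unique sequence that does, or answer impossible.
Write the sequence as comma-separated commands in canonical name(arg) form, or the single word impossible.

rotate(2, 90), rotate(2, 90), rotate(2, 90)

from: [θ0=0°, θ1=90°, θ2=90°]
t=1 rotate(2, 90) ⇒ [θ0=0°, θ1=90°, θ2=180°]
t=2 rotate(2, 90) ⇒ [θ0=0°, θ1=90°, θ2=270°]
t=3 rotate(2, 90) ⇒ [θ0=0°, θ1=90°, θ2=0°]
no rival 3-sequence matches.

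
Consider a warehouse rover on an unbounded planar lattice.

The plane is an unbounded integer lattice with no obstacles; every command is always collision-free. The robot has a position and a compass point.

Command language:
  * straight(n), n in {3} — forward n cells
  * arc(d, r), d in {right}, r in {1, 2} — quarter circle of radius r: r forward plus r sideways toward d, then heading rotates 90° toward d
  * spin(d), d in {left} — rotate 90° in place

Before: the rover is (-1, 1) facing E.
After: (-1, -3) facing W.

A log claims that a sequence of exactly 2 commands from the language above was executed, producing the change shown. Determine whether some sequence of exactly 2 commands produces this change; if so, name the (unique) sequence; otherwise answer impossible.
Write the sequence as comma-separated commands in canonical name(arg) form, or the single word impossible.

key: cell and facing (now W) both changed — the 2 commands mix motion and turning
initial: (-1, 1) facing E
[1] after arc(right, 2): (1, -1) facing S
[2] after arc(right, 2): (-1, -3) facing W
no rival 2-sequence matches.

arc(right, 2), arc(right, 2)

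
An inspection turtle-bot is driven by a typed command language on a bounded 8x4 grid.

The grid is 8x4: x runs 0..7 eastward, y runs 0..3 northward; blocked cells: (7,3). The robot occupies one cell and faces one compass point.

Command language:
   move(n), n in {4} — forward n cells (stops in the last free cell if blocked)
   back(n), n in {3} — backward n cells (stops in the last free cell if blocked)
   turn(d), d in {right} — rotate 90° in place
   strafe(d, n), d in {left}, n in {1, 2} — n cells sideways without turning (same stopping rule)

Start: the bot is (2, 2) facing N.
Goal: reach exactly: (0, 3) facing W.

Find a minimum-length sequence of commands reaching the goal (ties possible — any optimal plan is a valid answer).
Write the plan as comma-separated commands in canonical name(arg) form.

t0: (2, 2) facing N
[1] after strafe(left, 2): (0, 2) facing N
[2] after move(4): (0, 3) facing N
[3] after turn(right): (0, 3) facing E
[4] after turn(right): (0, 3) facing S
[5] after turn(right): (0, 3) facing W
shorter routes all fall short; 5 is best.

strafe(left, 2), move(4), turn(right), turn(right), turn(right)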